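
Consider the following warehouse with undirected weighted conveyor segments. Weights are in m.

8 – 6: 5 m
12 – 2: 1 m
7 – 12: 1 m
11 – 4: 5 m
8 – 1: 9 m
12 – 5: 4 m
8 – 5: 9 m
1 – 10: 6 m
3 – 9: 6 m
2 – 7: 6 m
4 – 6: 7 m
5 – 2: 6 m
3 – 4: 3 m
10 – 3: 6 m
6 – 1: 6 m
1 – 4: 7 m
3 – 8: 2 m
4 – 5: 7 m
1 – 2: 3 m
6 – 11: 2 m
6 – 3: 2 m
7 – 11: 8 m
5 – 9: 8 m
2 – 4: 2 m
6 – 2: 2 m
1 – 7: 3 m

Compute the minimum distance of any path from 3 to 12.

Running Dijkstra from 3:
3: 0
6: 2  (via 3)
8: 2  (via 3)
4: 3  (via 3)
2: 4  (via 6)
11: 4  (via 6)
12: 5  (via 2)
Shortest route: 3 → 6 → 2 → 12 = 5 m.

5 m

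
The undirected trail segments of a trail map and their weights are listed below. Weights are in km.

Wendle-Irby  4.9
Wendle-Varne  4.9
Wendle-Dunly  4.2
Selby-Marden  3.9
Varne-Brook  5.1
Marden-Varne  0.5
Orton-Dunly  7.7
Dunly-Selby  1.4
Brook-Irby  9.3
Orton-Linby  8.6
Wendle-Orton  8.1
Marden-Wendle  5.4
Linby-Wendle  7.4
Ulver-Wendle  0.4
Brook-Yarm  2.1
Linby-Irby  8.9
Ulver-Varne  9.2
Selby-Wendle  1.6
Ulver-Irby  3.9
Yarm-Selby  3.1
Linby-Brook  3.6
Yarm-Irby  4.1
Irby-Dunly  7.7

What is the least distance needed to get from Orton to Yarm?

Enumerating some paths:
Orton - Linby - Brook - Yarm: 8.6+3.6+2.1 = 14.3
Orton - Wendle - Ulver - Irby - Yarm: 8.1+0.4+3.9+4.1 = 16.5
Orton - Wendle - Selby - Yarm: 8.1+1.6+3.1 = 12.8
Orton - Dunly - Selby - Yarm: 7.7+1.4+3.1 = 12.2
The minimum is 12.2 km via Orton - Dunly - Selby - Yarm.

12.2 km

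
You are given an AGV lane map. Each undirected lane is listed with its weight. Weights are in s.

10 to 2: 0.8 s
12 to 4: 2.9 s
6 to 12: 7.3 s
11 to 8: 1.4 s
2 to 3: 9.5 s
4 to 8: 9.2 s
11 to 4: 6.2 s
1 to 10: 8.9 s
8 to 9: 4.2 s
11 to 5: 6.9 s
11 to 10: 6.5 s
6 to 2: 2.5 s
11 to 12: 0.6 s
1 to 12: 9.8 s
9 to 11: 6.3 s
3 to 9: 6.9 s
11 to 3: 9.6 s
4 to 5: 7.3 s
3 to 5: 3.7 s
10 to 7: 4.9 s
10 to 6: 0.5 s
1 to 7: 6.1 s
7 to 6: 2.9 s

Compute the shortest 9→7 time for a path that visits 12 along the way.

Shortest 9→12: 9–8–11–12 = 6.2
Shortest 12→7: 12–6–7 = 10.2
Total via 12: 6.2 + 10.2 = 16.4 s.

16.4 s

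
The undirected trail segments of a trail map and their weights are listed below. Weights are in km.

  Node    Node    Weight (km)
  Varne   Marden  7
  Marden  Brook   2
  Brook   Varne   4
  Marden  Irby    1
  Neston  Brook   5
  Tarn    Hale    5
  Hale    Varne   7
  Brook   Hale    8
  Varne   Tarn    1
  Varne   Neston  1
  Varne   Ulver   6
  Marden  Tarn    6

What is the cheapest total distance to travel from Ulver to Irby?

Shortest distances from Ulver:
Ulver: 0
Varne: 6  (via Ulver)
Tarn: 7  (via Varne)
Neston: 7  (via Varne)
Brook: 10  (via Varne)
Hale: 12  (via Tarn)
Marden: 12  (via Brook)
Irby: 13  (via Marden)
Shortest route: Ulver → Varne → Brook → Marden → Irby = 13 km.

13 km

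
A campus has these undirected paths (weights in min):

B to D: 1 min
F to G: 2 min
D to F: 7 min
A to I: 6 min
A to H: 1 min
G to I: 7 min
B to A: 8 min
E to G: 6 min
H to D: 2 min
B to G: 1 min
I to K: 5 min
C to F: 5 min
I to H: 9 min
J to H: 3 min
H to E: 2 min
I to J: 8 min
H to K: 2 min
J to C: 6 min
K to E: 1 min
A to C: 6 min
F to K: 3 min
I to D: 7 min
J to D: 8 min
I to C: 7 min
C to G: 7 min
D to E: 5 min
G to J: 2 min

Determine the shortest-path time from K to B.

Shortest distances from K:
K: 0
E: 1  (via K)
H: 2  (via K)
A: 3  (via H)
F: 3  (via K)
D: 4  (via H)
B: 5  (via D)
Shortest route: K–H–D–B = 5 min.

5 min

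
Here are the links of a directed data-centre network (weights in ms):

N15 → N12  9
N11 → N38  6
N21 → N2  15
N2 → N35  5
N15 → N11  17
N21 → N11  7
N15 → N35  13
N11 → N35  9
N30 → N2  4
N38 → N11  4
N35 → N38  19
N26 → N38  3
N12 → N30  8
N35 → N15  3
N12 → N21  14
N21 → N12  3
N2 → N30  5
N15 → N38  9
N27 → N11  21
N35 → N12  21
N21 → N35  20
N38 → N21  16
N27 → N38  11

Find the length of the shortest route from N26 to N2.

34 ms

Shortest distances from N26:
N26: 0
N38: 3  (via N26)
N11: 7  (via N38)
N35: 16  (via N11)
N15: 19  (via N35)
N21: 19  (via N38)
N12: 22  (via N21)
N30: 30  (via N12)
N2: 34  (via N21)
Shortest route: N26 → N38 → N21 → N2 = 34 ms.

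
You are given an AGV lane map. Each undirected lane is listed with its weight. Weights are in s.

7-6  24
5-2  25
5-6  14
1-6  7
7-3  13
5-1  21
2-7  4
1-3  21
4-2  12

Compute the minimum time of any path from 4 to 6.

40 s

Enumerating some paths:
4 → 2 → 7 → 3 → 1 → 6: 12+4+13+21+7 = 57
4 → 2 → 7 → 6: 12+4+24 = 40
4 → 2 → 5 → 6: 12+25+14 = 51
Cheapest is 4 → 2 → 7 → 6 at 40 s.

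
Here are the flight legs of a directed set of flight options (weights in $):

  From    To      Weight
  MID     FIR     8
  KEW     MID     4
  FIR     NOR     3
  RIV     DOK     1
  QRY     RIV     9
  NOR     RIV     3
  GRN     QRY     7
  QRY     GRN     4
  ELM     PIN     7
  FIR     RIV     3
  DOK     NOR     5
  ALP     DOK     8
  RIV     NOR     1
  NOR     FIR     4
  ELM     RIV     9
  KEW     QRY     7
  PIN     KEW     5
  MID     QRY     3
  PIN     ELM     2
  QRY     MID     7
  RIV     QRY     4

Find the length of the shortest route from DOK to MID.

$19

Compare a few routes:
DOK → NOR → RIV → QRY → MID: 5+3+4+7 = 19
DOK → NOR → FIR → RIV → QRY → MID: 5+4+3+4+7 = 23
Cheapest is DOK → NOR → RIV → QRY → MID at $19.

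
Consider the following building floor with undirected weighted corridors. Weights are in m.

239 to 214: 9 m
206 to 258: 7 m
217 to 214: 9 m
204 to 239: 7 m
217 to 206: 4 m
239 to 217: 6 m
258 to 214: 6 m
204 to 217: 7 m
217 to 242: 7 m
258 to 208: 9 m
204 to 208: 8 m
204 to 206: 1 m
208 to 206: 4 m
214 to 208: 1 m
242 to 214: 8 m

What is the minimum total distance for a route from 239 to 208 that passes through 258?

22 m

Best 239 to 258: 239–204–206–258 costing 15
Shortest 258→208: 258–214–208 = 7
Total via 258: 15 + 7 = 22 m.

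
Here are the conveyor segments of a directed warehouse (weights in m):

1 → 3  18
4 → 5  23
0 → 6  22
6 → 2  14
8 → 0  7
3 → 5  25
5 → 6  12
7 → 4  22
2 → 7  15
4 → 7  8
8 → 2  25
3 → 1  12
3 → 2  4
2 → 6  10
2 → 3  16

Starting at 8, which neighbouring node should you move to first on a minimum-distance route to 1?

2

Enumerating some paths:
8 - 2 - 3 - 1: 25+16+12 = 53
8 - 0 - 6 - 2 - 3 - 1: 7+22+14+16+12 = 71
Cheapest is 8 - 2 - 3 - 1 at 53 m.
So from 8 the first move is to 2.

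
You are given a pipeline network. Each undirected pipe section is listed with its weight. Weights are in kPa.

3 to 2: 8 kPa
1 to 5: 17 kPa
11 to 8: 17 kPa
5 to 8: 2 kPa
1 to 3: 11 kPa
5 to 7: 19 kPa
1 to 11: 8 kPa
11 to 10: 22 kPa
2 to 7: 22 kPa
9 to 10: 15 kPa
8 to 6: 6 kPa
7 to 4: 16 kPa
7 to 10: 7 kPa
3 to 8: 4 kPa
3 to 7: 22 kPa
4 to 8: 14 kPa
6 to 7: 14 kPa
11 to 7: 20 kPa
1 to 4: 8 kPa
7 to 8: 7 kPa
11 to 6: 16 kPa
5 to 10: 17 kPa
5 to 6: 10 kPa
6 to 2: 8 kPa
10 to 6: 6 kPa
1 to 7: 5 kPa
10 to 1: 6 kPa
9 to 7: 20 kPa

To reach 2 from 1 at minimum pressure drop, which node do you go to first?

Candidate routes:
1 - 3 - 2: 11+8 = 19
1 - 10 - 6 - 2: 6+6+8 = 20
1 - 7 - 8 - 3 - 2: 5+7+4+8 = 24
The minimum is 19 kPa via 1 - 3 - 2.
So from 1 the first move is to 3.

3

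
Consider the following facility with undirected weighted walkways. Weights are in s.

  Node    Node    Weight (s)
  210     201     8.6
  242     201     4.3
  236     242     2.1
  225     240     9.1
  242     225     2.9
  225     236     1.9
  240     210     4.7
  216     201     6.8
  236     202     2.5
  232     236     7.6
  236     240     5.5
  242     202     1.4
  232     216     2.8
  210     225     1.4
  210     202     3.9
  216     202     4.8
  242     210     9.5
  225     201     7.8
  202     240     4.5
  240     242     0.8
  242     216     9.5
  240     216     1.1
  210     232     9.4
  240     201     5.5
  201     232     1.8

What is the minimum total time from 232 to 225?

Shortest distances from 232:
232: 0
201: 1.8  (via 232)
216: 2.8  (via 232)
240: 3.9  (via 216)
242: 4.7  (via 240)
202: 6.1  (via 242)
236: 6.8  (via 242)
225: 7.6  (via 242)
Shortest route: 232–216–240–242–225 = 7.6 s.

7.6 s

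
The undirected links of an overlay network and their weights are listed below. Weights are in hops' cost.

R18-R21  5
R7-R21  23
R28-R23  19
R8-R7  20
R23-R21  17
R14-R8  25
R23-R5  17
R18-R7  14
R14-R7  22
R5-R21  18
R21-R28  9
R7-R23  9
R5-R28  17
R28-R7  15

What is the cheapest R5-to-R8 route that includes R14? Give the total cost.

73 hops' cost

Best R5 to R14: R5–R23–R7–R14 costing 48
Best R14 to R8: R14–R8 costing 25
Total via R14: 48 + 25 = 73 hops' cost.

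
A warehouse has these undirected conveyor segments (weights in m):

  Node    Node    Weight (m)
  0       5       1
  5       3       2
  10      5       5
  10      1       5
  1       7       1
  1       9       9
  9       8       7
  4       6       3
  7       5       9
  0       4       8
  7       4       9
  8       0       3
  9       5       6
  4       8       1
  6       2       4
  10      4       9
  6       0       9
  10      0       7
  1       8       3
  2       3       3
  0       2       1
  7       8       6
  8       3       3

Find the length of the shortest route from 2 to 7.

Compare a few routes:
2 - 0 - 8 - 7: 1+3+6 = 10
2 - 3 - 8 - 1 - 7: 3+3+3+1 = 10
2 - 0 - 8 - 1 - 7: 1+3+3+1 = 8
The minimum is 8 m via 2 - 0 - 8 - 1 - 7.

8 m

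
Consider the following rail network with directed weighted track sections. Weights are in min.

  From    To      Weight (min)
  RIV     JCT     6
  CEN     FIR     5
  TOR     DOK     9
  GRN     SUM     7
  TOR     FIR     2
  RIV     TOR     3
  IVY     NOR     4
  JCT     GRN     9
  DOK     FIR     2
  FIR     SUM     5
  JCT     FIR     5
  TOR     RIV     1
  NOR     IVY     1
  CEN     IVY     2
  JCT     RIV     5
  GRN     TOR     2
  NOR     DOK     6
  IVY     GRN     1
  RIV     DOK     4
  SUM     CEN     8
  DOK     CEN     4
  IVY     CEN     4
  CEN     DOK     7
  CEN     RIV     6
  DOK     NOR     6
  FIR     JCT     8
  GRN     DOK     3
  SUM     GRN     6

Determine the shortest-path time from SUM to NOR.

14 min

Running Dijkstra from SUM:
SUM: 0
GRN: 6  (via SUM)
TOR: 8  (via GRN)
CEN: 8  (via SUM)
DOK: 9  (via GRN)
RIV: 9  (via TOR)
IVY: 10  (via CEN)
FIR: 10  (via TOR)
NOR: 14  (via IVY)
Shortest route: SUM–CEN–IVY–NOR = 14 min.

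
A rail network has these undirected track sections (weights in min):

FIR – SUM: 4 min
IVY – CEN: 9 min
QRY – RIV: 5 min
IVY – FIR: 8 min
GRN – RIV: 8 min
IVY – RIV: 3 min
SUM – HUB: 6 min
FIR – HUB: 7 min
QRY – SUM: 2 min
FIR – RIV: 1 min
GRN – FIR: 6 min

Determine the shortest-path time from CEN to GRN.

Running Dijkstra from CEN:
CEN: 0
IVY: 9  (via CEN)
RIV: 12  (via IVY)
FIR: 13  (via RIV)
QRY: 17  (via RIV)
SUM: 17  (via FIR)
GRN: 19  (via FIR)
Shortest route: CEN–IVY–RIV–FIR–GRN = 19 min.

19 min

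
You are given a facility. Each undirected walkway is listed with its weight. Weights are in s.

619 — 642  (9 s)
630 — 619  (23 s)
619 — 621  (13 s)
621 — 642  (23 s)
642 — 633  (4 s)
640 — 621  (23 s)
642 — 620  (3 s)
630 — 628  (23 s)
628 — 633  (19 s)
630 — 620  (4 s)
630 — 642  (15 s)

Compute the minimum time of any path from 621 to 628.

Running Dijkstra from 621:
621: 0
619: 13  (via 621)
642: 22  (via 619)
640: 23  (via 621)
620: 25  (via 642)
633: 26  (via 642)
630: 29  (via 620)
628: 45  (via 633)
Shortest route: 621 → 619 → 642 → 633 → 628 = 45 s.

45 s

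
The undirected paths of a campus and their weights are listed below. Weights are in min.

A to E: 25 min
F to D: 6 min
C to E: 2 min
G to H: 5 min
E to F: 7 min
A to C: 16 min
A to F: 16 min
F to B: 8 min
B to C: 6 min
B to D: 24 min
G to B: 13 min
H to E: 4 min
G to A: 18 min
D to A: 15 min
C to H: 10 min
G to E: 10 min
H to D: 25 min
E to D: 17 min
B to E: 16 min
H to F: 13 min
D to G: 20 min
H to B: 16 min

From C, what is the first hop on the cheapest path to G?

E

Enumerating some paths:
C - H - G: 10+5 = 15
C - B - G: 6+13 = 19
C - E - G: 2+10 = 12
C - E - H - G: 2+4+5 = 11
Cheapest is C - E - H - G at 11 min.
So from C the first move is to E.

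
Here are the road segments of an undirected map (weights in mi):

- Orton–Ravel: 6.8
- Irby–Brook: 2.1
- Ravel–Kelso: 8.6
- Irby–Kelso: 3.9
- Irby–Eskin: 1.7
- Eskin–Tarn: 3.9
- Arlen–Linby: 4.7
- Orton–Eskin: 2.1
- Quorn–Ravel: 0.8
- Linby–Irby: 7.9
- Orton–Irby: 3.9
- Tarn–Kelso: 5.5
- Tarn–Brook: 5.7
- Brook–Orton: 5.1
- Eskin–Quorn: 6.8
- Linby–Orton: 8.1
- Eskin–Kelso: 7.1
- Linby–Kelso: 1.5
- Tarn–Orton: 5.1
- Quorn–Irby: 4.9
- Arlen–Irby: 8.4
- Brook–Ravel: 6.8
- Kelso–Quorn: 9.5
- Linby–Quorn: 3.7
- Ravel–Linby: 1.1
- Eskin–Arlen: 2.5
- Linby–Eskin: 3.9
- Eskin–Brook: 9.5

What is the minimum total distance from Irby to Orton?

Candidate routes:
Irby–Brook–Orton: 2.1+5.1 = 7.2
Irby–Orton: 3.9 = 3.9
Irby–Eskin–Orton: 1.7+2.1 = 3.8
The minimum is 3.8 mi via Irby–Eskin–Orton.

3.8 mi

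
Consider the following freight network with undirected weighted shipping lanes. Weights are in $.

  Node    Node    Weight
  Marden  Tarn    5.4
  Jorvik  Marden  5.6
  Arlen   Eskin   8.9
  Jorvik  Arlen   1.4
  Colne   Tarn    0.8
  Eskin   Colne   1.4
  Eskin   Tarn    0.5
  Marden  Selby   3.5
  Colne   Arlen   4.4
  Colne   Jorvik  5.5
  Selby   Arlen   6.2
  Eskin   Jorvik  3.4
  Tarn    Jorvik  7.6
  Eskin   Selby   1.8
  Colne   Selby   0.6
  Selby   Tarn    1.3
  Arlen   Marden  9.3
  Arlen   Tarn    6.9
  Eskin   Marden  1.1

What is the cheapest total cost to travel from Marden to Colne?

Running Dijkstra from Marden:
Marden: 0
Eskin: 1.1  (via Marden)
Tarn: 1.6  (via Eskin)
Colne: 2.4  (via Tarn)
Shortest route: Marden–Eskin–Tarn–Colne = $2.4.

$2.4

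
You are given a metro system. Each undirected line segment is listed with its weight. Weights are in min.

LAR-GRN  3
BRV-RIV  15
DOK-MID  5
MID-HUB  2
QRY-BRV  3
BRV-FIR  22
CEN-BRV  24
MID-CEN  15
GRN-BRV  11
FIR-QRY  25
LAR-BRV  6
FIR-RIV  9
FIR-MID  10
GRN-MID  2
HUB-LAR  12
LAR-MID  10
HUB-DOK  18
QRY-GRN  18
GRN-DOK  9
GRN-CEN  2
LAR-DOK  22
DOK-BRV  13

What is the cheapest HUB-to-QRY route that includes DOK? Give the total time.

23 min

Shortest HUB→DOK: HUB–MID–DOK = 7
Best DOK to QRY: DOK–BRV–QRY costing 16
Total via DOK: 7 + 16 = 23 min.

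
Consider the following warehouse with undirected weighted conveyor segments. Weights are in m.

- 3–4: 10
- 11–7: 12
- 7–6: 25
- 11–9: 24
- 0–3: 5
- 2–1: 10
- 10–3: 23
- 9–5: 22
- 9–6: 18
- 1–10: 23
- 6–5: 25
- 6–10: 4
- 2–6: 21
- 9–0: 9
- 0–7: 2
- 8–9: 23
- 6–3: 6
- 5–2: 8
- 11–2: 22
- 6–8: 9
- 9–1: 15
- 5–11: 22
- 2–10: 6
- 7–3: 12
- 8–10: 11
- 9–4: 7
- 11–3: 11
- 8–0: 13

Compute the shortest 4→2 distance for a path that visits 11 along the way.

Best 4 to 11: 4–3–11 costing 21
Best 11 to 2: 11–2 costing 22
Total via 11: 21 + 22 = 43 m.

43 m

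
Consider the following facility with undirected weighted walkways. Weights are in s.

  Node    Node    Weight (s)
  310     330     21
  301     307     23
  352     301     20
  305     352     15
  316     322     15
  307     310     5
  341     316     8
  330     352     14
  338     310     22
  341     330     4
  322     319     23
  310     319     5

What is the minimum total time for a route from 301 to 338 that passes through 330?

77 s

Best 301 to 330: 301 → 352 → 330 costing 34
Best 330 to 338: 330 → 310 → 338 costing 43
Total via 330: 34 + 43 = 77 s.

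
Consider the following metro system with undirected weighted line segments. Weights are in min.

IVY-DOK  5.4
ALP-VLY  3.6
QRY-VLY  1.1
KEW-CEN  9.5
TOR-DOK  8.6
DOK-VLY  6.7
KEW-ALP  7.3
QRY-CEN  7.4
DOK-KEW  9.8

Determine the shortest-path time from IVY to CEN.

20.6 min

Enumerating some paths:
IVY - DOK - VLY - ALP - KEW - CEN: 5.4+6.7+3.6+7.3+9.5 = 32.5
IVY - DOK - VLY - QRY - CEN: 5.4+6.7+1.1+7.4 = 20.6
IVY - DOK - KEW - CEN: 5.4+9.8+9.5 = 24.7
Cheapest is IVY - DOK - VLY - QRY - CEN at 20.6 min.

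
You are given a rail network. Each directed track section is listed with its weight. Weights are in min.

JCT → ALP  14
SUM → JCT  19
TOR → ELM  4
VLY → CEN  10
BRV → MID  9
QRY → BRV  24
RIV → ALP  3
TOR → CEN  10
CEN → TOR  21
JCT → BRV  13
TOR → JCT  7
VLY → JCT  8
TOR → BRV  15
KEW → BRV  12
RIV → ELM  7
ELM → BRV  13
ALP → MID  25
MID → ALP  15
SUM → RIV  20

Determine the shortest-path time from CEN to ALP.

42 min

Candidate routes:
CEN–TOR–BRV–MID–ALP: 21+15+9+15 = 60
CEN–TOR–JCT–ALP: 21+7+14 = 42
The minimum is 42 min via CEN–TOR–JCT–ALP.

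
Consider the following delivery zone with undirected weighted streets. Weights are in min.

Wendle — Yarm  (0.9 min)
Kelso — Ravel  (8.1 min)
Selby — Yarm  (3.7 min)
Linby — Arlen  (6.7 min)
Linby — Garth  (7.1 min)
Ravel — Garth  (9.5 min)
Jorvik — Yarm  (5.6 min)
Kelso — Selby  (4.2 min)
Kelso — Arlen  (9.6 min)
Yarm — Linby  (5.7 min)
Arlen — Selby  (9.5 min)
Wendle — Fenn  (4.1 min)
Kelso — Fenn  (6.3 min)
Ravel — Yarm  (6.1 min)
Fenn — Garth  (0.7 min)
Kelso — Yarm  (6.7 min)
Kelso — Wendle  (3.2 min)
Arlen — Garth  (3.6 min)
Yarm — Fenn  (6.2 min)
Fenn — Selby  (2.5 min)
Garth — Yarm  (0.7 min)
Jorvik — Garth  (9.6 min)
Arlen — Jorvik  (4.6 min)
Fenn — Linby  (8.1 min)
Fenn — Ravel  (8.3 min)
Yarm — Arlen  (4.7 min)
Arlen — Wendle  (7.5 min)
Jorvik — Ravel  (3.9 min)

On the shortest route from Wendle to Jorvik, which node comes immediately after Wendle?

Compare a few routes:
Wendle–Yarm–Ravel–Jorvik: 0.9+6.1+3.9 = 10.9
Wendle–Yarm–Arlen–Jorvik: 0.9+4.7+4.6 = 10.2
Wendle–Yarm–Garth–Arlen–Jorvik: 0.9+0.7+3.6+4.6 = 9.8
Wendle–Yarm–Jorvik: 0.9+5.6 = 6.5
Cheapest is Wendle–Yarm–Jorvik at 6.5 min.
So from Wendle the first move is to Yarm.

Yarm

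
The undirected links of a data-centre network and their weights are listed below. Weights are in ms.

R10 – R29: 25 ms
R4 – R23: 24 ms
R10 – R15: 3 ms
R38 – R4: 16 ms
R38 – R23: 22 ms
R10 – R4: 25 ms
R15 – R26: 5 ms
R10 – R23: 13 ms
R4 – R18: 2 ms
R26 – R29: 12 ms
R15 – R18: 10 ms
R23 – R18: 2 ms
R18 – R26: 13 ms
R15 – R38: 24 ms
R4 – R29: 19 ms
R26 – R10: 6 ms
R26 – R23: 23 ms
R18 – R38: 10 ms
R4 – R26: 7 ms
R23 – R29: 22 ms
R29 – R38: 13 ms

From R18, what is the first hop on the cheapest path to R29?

Enumerating some paths:
R18–R23–R29: 2+22 = 24
R18–R38–R29: 10+13 = 23
R18–R4–R29: 2+19 = 21
Cheapest is R18–R4–R29 at 21 ms.
So from R18 the first move is to R4.

R4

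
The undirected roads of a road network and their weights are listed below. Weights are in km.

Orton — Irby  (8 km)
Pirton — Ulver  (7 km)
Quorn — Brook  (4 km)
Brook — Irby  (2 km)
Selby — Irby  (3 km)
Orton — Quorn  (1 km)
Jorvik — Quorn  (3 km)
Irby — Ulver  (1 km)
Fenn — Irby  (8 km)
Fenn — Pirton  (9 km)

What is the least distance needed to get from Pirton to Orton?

15 km

Shortest distances from Pirton:
Pirton: 0
Ulver: 7  (via Pirton)
Irby: 8  (via Ulver)
Fenn: 9  (via Pirton)
Brook: 10  (via Irby)
Selby: 11  (via Irby)
Quorn: 14  (via Brook)
Orton: 15  (via Quorn)
Shortest route: Pirton → Ulver → Irby → Brook → Quorn → Orton = 15 km.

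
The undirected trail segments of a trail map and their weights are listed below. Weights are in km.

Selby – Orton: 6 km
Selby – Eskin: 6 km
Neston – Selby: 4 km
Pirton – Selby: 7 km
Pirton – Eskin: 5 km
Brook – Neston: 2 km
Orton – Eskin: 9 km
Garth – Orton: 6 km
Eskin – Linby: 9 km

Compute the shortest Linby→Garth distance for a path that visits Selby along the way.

27 km

Shortest Linby→Selby: Linby → Eskin → Selby = 15
Best Selby to Garth: Selby → Orton → Garth costing 12
Total via Selby: 15 + 12 = 27 km.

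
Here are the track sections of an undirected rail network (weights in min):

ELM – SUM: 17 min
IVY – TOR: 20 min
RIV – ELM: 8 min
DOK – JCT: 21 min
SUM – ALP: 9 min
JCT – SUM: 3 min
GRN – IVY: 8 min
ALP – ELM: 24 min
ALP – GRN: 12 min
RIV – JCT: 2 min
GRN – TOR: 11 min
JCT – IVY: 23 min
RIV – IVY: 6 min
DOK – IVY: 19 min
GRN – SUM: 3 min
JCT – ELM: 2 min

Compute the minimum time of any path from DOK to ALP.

33 min

Shortest distances from DOK:
DOK: 0
IVY: 19  (via DOK)
JCT: 21  (via DOK)
ELM: 23  (via JCT)
RIV: 23  (via JCT)
SUM: 24  (via JCT)
GRN: 27  (via IVY)
ALP: 33  (via SUM)
Shortest route: DOK–JCT–SUM–ALP = 33 min.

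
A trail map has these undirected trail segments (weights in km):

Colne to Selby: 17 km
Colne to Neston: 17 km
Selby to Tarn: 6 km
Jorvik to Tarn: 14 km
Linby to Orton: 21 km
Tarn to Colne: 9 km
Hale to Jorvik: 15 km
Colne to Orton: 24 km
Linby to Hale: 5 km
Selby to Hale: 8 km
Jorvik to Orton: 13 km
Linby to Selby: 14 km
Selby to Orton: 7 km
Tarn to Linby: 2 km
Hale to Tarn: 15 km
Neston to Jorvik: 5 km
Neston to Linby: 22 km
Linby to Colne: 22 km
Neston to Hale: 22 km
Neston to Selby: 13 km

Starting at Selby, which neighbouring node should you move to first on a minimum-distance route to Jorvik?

Neston

Enumerating some paths:
Selby–Neston–Jorvik: 13+5 = 18
Selby–Tarn–Jorvik: 6+14 = 20
Cheapest is Selby–Neston–Jorvik at 18 km.
So from Selby the first move is to Neston.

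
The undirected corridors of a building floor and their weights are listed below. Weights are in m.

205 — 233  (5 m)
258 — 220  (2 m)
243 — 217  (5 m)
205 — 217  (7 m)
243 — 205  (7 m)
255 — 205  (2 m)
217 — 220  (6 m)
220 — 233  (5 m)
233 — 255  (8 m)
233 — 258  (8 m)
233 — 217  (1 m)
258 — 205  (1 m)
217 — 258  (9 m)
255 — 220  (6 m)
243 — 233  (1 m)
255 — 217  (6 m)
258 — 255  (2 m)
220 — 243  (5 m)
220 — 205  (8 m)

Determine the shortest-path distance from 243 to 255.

8 m

Settle nodes by increasing distance from 243:
243: 0
233: 1  (via 243)
217: 2  (via 233)
220: 5  (via 243)
205: 6  (via 233)
258: 7  (via 220)
255: 8  (via 217)
Shortest route: 243 → 233 → 217 → 255 = 8 m.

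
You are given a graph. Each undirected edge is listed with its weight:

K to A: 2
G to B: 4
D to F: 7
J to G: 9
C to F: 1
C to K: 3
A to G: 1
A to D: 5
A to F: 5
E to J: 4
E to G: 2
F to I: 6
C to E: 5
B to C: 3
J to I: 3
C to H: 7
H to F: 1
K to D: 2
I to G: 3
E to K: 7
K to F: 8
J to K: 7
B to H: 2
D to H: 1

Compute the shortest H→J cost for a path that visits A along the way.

Shortest H→A: H → D → K → A = 5
Best A to J: A → G → E → J costing 7
Total via A: 5 + 7 = 12.

12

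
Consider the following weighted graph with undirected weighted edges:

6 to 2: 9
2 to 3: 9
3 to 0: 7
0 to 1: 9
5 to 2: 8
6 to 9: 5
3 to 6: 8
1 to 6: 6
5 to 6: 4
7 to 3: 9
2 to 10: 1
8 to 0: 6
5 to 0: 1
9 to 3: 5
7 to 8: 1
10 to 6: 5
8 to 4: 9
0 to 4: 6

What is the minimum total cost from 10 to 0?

10

Running Dijkstra from 10:
10: 0
2: 1  (via 10)
6: 5  (via 10)
5: 9  (via 2)
0: 10  (via 5)
Shortest route: 10–2–5–0 = 10.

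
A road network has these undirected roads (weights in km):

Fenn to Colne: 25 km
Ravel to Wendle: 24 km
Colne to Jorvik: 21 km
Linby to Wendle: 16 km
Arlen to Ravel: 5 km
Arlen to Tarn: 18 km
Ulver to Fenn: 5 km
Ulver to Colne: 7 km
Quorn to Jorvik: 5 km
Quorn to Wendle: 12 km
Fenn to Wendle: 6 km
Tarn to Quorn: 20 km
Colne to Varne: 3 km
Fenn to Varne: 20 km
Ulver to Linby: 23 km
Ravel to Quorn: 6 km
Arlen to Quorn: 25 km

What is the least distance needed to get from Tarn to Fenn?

Enumerating some paths:
Tarn - Arlen - Ravel - Wendle - Fenn: 18+5+24+6 = 53
Tarn - Quorn - Wendle - Fenn: 20+12+6 = 38
Tarn - Arlen - Ravel - Quorn - Wendle - Fenn: 18+5+6+12+6 = 47
Cheapest is Tarn - Quorn - Wendle - Fenn at 38 km.

38 km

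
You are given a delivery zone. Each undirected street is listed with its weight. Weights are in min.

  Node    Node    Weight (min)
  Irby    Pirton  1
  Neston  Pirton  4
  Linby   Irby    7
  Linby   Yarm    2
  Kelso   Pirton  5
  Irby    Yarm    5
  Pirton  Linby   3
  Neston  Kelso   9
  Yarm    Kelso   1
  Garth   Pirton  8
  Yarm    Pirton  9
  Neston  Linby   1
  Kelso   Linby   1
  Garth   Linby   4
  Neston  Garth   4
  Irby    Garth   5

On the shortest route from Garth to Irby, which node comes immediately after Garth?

Irby

Compare a few routes:
Garth–Irby: 5 = 5
Garth–Linby–Pirton–Irby: 4+3+1 = 8
The minimum is 5 min via Garth–Irby.
So from Garth the first move is to Irby.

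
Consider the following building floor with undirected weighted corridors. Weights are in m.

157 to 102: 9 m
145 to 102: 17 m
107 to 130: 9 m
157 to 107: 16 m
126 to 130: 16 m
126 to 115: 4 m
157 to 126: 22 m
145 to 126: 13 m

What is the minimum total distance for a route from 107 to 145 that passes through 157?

42 m

Shortest 107→157: 107 → 157 = 16
Shortest 157→145: 157 → 102 → 145 = 26
Total via 157: 16 + 26 = 42 m.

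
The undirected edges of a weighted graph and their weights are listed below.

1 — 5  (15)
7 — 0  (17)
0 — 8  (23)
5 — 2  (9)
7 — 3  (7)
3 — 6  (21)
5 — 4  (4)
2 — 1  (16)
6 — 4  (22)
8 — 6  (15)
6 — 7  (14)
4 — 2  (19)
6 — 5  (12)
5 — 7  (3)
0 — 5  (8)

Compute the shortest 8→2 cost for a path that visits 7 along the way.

Shortest 8→7: 8–6–7 = 29
Shortest 7→2: 7–5–2 = 12
Total via 7: 29 + 12 = 41.

41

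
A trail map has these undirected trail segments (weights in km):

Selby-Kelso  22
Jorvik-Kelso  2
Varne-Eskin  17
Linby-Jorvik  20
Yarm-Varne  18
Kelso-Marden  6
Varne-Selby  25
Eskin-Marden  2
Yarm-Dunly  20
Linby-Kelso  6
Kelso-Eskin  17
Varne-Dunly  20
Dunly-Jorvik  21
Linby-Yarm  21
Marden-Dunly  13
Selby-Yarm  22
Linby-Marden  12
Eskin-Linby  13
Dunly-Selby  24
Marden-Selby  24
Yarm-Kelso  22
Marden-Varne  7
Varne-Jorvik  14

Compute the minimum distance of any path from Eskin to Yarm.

Settle nodes by increasing distance from Eskin:
Eskin: 0
Marden: 2  (via Eskin)
Kelso: 8  (via Marden)
Varne: 9  (via Marden)
Jorvik: 10  (via Kelso)
Linby: 13  (via Eskin)
Dunly: 15  (via Marden)
Selby: 26  (via Marden)
Yarm: 27  (via Varne)
Shortest route: Eskin → Marden → Varne → Yarm = 27 km.

27 km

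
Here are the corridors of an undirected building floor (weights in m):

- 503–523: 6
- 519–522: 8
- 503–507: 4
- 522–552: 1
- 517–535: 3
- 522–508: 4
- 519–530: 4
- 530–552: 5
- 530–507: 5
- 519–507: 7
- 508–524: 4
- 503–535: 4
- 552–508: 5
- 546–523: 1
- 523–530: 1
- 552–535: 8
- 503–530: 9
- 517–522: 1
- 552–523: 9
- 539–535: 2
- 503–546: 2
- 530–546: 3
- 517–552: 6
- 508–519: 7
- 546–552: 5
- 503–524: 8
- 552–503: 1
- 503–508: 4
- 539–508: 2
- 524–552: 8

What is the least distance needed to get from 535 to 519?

11 m

Shortest distances from 535:
535: 0
539: 2  (via 535)
517: 3  (via 535)
503: 4  (via 535)
508: 4  (via 539)
522: 4  (via 517)
552: 5  (via 503)
546: 6  (via 503)
523: 7  (via 546)
507: 8  (via 503)
524: 8  (via 508)
530: 8  (via 523)
519: 11  (via 508)
Shortest route: 535–539–508–519 = 11 m.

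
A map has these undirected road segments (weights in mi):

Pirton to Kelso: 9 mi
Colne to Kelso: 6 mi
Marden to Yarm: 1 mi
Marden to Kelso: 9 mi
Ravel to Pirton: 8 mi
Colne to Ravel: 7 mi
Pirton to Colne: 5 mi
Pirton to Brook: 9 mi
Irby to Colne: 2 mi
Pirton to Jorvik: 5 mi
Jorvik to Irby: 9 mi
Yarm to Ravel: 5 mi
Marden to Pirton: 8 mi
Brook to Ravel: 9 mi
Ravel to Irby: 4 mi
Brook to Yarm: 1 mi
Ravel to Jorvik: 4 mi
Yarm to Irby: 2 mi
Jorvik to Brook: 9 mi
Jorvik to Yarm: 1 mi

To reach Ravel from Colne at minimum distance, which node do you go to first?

Irby

Candidate routes:
Colne–Ravel: 7 = 7
Colne–Irby–Ravel: 2+4 = 6
The minimum is 6 mi via Colne–Irby–Ravel.
So from Colne the first move is to Irby.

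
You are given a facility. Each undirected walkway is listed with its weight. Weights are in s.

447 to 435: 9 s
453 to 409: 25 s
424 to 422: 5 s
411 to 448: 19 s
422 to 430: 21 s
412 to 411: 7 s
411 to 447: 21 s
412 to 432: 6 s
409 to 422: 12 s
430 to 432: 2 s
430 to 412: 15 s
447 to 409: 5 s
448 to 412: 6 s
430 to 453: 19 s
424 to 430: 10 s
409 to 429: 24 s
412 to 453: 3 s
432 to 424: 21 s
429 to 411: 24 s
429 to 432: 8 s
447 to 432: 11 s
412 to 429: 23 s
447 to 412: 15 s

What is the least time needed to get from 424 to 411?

Enumerating some paths:
424 → 430 → 412 → 411: 10+15+7 = 32
424 → 430 → 432 → 412 → 411: 10+2+6+7 = 25
424 → 432 → 412 → 411: 21+6+7 = 34
424 → 430 → 453 → 412 → 411: 10+19+3+7 = 39
The minimum is 25 s via 424 → 430 → 432 → 412 → 411.

25 s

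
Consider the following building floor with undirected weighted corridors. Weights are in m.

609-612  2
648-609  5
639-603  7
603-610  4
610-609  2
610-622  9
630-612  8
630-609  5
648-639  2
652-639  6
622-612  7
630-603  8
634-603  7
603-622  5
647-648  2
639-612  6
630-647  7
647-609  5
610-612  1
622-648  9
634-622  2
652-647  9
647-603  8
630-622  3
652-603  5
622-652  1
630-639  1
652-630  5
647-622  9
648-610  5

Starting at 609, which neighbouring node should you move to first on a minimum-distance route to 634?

630

Enumerating some paths:
609 → 610 → 612 → 622 → 634: 2+1+7+2 = 12
609 → 630 → 622 → 634: 5+3+2 = 10
609 → 612 → 622 → 634: 2+7+2 = 11
Cheapest is 609 → 630 → 622 → 634 at 10 m.
So from 609 the first move is to 630.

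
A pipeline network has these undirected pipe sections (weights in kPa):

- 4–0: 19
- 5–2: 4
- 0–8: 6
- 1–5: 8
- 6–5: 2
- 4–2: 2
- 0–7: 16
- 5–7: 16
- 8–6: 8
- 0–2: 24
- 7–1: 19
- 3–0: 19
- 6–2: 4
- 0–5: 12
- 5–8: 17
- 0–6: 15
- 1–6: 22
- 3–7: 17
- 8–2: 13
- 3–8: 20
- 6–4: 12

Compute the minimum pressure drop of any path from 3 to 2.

32 kPa

Enumerating some paths:
3–8–2: 20+13 = 33
3–8–6–2: 20+8+4 = 32
3–0–5–2: 19+12+4 = 35
3–8–6–5–2: 20+8+2+4 = 34
The minimum is 32 kPa via 3–8–6–2.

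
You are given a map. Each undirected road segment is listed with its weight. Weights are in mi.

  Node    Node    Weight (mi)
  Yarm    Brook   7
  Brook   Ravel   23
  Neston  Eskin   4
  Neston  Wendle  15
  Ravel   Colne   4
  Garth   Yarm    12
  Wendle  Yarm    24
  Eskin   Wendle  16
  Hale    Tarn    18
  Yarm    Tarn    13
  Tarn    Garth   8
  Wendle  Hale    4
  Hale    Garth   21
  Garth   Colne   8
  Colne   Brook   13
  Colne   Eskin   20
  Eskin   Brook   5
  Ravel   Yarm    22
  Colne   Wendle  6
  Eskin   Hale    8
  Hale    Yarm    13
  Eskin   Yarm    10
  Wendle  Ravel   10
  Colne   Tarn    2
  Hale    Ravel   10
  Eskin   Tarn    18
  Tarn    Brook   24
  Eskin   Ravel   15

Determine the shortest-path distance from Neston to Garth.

26 mi

Settle nodes by increasing distance from Neston:
Neston: 0
Eskin: 4  (via Neston)
Brook: 9  (via Eskin)
Hale: 12  (via Eskin)
Yarm: 14  (via Eskin)
Wendle: 15  (via Neston)
Ravel: 19  (via Eskin)
Colne: 21  (via Wendle)
Tarn: 22  (via Eskin)
Garth: 26  (via Yarm)
Shortest route: Neston → Eskin → Yarm → Garth = 26 mi.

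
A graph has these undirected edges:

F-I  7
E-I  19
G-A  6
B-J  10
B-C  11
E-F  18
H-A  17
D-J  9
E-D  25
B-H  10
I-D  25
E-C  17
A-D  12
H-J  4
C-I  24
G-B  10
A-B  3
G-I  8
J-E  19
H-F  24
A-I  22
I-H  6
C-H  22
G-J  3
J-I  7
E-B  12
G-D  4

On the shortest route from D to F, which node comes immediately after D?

G

Candidate routes:
D - G - J - I - F: 4+3+7+7 = 21
D - J - I - F: 9+7+7 = 23
D - G - I - F: 4+8+7 = 19
D - G - J - H - I - F: 4+3+4+6+7 = 24
The minimum is 19 via D - G - I - F.
So from D the first move is to G.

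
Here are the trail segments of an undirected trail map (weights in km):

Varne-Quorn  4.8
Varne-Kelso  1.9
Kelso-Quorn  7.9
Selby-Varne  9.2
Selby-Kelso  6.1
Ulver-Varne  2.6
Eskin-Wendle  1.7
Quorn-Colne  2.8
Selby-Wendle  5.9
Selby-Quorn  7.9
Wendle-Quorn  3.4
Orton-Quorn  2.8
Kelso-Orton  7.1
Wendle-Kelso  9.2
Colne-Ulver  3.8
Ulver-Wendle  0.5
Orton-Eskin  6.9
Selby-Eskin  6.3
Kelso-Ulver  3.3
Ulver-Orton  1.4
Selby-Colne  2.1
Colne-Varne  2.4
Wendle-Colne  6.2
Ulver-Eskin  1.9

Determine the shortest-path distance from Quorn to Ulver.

Enumerating some paths:
Quorn–Orton–Ulver: 2.8+1.4 = 4.2
Quorn–Wendle–Ulver: 3.4+0.5 = 3.9
Quorn–Colne–Ulver: 2.8+3.8 = 6.6
Cheapest is Quorn–Wendle–Ulver at 3.9 km.

3.9 km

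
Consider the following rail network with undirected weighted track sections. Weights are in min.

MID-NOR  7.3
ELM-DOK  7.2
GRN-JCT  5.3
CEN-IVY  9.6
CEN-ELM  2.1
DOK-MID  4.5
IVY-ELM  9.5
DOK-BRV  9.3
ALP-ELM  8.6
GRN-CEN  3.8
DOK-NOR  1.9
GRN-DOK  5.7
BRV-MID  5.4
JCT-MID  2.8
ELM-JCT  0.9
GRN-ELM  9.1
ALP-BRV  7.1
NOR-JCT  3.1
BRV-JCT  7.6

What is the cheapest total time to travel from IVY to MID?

Running Dijkstra from IVY:
IVY: 0
ELM: 9.5  (via IVY)
CEN: 9.6  (via IVY)
JCT: 10.4  (via ELM)
MID: 13.2  (via JCT)
Shortest route: IVY–ELM–JCT–MID = 13.2 min.

13.2 min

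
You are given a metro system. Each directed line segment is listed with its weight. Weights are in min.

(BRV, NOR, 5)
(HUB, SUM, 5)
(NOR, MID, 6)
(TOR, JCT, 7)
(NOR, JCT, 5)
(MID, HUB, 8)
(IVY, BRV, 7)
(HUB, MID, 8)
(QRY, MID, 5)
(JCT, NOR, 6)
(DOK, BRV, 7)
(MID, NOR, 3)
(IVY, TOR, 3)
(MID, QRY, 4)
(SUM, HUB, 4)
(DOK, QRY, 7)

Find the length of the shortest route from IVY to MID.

18 min

Settle nodes by increasing distance from IVY:
IVY: 0
TOR: 3  (via IVY)
BRV: 7  (via IVY)
JCT: 10  (via TOR)
NOR: 12  (via BRV)
MID: 18  (via NOR)
Shortest route: IVY–BRV–NOR–MID = 18 min.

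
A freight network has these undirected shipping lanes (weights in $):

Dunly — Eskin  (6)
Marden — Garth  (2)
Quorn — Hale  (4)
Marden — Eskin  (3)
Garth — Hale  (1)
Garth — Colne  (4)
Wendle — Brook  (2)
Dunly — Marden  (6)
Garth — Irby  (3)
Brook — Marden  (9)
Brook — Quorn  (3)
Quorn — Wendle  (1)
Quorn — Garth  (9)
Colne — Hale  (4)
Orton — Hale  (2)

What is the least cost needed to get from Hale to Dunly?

$9

Candidate routes:
Hale - Garth - Marden - Eskin - Dunly: 1+2+3+6 = 12
Hale - Garth - Marden - Dunly: 1+2+6 = 9
Cheapest is Hale - Garth - Marden - Dunly at $9.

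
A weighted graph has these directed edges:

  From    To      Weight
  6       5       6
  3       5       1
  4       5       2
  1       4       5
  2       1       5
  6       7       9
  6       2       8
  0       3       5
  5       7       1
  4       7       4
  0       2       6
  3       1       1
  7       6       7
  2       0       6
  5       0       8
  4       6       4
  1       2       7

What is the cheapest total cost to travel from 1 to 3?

Running Dijkstra from 1:
1: 0
4: 5  (via 1)
2: 7  (via 1)
5: 7  (via 4)
7: 8  (via 5)
6: 9  (via 4)
0: 13  (via 2)
3: 18  (via 0)
Shortest route: 1–2–0–3 = 18.

18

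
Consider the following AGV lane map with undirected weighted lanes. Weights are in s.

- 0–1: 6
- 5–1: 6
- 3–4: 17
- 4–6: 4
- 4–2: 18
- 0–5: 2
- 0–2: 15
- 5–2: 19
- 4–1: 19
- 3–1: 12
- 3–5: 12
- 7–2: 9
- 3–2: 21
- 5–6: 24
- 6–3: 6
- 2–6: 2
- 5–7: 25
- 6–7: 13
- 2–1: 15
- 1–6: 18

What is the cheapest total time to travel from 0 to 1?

6 s

Settle nodes by increasing distance from 0:
0: 0
5: 2  (via 0)
1: 6  (via 0)
Shortest route: 0–1 = 6 s.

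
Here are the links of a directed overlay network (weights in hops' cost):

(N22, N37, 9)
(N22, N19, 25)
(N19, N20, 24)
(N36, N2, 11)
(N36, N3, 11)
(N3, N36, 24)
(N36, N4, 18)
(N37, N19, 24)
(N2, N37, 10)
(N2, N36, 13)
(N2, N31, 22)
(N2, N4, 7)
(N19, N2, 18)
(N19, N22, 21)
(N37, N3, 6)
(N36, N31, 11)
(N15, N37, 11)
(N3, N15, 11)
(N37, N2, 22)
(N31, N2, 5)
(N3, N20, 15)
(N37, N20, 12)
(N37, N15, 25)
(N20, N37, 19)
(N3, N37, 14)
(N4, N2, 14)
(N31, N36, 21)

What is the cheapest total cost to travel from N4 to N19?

48 hops' cost

Settle nodes by increasing distance from N4:
N4: 0
N2: 14  (via N4)
N37: 24  (via N2)
N36: 27  (via N2)
N3: 30  (via N37)
N20: 36  (via N37)
N31: 36  (via N2)
N15: 41  (via N3)
N19: 48  (via N37)
Shortest route: N4–N2–N37–N19 = 48 hops' cost.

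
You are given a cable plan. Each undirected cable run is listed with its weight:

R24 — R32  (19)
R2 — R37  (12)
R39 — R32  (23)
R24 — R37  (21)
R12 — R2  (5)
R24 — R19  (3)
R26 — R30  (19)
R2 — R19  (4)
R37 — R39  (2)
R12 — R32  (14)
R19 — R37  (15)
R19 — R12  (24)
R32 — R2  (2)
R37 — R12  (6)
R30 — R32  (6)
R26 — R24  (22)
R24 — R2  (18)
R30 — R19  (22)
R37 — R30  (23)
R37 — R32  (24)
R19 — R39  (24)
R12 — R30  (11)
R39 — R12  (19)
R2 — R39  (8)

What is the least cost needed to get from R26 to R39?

Candidate routes:
R26–R24–R19–R2–R39: 22+3+4+8 = 37
R26–R30–R32–R2–R12–R37–R39: 19+6+2+5+6+2 = 40
R26–R30–R12–R37–R39: 19+11+6+2 = 38
R26–R30–R32–R2–R39: 19+6+2+8 = 35
The minimum is 35 via R26–R30–R32–R2–R39.

35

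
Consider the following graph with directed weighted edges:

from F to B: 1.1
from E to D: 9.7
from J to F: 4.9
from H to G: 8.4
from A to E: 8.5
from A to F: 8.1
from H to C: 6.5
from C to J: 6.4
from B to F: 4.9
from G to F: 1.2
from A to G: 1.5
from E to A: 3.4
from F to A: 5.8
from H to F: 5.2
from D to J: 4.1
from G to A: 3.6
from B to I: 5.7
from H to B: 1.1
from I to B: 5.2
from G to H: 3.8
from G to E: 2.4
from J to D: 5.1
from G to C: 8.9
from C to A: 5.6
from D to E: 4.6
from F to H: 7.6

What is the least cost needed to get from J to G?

Settle nodes by increasing distance from J:
J: 0
F: 4.9  (via J)
D: 5.1  (via J)
B: 6  (via F)
E: 9.7  (via D)
A: 10.7  (via F)
I: 11.7  (via B)
G: 12.2  (via A)
Shortest route: J–F–A–G = 12.2.

12.2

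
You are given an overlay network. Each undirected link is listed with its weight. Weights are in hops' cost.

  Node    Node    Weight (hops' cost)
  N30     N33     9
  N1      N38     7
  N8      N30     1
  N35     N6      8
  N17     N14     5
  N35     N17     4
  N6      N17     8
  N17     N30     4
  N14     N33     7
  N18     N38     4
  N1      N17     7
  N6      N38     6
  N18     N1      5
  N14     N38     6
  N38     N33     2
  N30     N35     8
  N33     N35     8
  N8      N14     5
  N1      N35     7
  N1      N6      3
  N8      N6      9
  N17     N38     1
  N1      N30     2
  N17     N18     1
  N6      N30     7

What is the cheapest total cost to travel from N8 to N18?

Candidate routes:
N8 → N30 → N17 → N18: 1+4+1 = 6
N8 → N30 → N1 → N18: 1+2+5 = 8
Cheapest is N8 → N30 → N17 → N18 at 6 hops' cost.

6 hops' cost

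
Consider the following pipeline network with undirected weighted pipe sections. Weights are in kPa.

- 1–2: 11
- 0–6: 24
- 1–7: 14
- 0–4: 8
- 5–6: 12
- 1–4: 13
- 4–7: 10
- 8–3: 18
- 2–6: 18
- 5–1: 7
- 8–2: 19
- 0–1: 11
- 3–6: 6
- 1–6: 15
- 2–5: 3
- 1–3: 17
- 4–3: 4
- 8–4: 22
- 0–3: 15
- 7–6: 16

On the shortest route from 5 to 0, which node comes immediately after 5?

1

Enumerating some paths:
5–1–0: 7+11 = 18
5–1–4–0: 7+13+8 = 28
5–6–3–4–0: 12+6+4+8 = 30
5–2–1–0: 3+11+11 = 25
Cheapest is 5–1–0 at 18 kPa.
So from 5 the first move is to 1.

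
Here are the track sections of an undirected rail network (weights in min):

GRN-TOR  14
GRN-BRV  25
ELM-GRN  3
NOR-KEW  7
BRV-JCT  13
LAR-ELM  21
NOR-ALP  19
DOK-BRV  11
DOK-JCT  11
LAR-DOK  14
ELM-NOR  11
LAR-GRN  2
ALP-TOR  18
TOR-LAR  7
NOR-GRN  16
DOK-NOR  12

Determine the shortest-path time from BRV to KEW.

Compare a few routes:
BRV–JCT–DOK–NOR–KEW: 13+11+12+7 = 43
BRV–DOK–NOR–KEW: 11+12+7 = 30
The minimum is 30 min via BRV–DOK–NOR–KEW.

30 min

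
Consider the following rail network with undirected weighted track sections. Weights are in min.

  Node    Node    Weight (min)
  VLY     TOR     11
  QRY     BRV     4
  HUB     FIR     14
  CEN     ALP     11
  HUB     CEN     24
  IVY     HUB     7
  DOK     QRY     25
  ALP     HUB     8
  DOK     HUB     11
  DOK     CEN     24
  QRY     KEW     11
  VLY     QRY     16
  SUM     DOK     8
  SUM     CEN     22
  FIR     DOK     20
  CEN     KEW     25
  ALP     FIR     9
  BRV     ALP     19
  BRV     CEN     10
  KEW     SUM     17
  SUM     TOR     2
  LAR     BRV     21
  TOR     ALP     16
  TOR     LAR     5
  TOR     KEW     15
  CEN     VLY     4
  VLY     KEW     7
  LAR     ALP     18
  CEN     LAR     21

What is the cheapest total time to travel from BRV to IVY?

34 min

Enumerating some paths:
BRV–ALP–HUB–IVY: 19+8+7 = 34
BRV–CEN–ALP–HUB–IVY: 10+11+8+7 = 36
BRV–CEN–HUB–IVY: 10+24+7 = 41
BRV–QRY–DOK–HUB–IVY: 4+25+11+7 = 47
The minimum is 34 min via BRV–ALP–HUB–IVY.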